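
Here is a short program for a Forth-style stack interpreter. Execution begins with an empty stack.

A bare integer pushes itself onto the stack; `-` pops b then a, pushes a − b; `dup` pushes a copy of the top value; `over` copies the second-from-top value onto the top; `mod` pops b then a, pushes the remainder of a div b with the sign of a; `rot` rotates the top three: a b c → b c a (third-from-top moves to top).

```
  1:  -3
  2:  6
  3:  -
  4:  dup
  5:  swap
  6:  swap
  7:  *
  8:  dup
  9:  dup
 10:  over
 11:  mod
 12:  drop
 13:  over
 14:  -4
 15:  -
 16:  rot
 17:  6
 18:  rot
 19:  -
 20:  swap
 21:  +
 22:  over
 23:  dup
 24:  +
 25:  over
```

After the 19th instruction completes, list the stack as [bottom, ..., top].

[81, 81, -79]

-3   : [-3]
6    : [-3, 6]
-    : [-9]
dup  : [-9, -9]
swap : [-9, -9]
swap : [-9, -9]
*    : [81]
dup  : [81, 81]
dup  : [81, 81, 81]
over : [81, 81, 81, 81]
mod  : [81, 81, 0]
drop : [81, 81]
over : [81, 81, 81]
-4   : [81, 81, 81, -4]
-    : [81, 81, 85]
rot  : [81, 85, 81]
6    : [81, 85, 81, 6]
rot  : [81, 81, 6, 85]
-    : [81, 81, -79]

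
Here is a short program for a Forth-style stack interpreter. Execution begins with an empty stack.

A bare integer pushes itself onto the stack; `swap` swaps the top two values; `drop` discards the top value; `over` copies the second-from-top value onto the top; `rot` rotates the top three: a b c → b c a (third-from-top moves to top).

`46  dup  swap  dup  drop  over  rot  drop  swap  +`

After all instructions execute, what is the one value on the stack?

92

46    [46]
dup   [46, 46]
swap  [46, 46]
dup   [46, 46, 46]
drop  [46, 46]
over  [46, 46, 46]
rot   [46, 46, 46]
drop  [46, 46]
swap  [46, 46]
+     [92]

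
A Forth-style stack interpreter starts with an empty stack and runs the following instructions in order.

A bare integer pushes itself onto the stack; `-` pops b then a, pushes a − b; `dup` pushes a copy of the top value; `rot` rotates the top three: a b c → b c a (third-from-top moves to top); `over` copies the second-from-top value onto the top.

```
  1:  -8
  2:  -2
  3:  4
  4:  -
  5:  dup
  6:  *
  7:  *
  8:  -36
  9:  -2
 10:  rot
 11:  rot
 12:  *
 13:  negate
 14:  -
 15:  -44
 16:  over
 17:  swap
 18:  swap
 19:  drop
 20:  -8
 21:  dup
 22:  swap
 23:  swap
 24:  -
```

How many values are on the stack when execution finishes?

-8     → [-8]
-2     → [-8, -2]
4      → [-8, -2, 4]
-      → [-8, -6]
dup    → [-8, -6, -6]
*      → [-8, 36]
*      → [-288]
-36    → [-288, -36]
-2     → [-288, -36, -2]
rot    → [-36, -2, -288]
rot    → [-2, -288, -36]
*      → [-2, 10368]
negate → [-2, -10368]
-      → [10366]
-44    → [10366, -44]
over   → [10366, -44, 10366]
swap   → [10366, 10366, -44]
swap   → [10366, -44, 10366]
drop   → [10366, -44]
-8     → [10366, -44, -8]
dup    → [10366, -44, -8, -8]
swap   → [10366, -44, -8, -8]
swap   → [10366, -44, -8, -8]
-      → [10366, -44, 0]

3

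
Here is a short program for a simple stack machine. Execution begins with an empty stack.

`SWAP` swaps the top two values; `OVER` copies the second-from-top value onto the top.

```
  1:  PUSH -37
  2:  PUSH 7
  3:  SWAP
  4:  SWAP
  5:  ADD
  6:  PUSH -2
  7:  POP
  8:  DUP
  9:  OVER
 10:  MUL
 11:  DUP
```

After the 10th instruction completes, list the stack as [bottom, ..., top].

PUSH -37 → [-37]
PUSH 7   → [-37, 7]
SWAP     → [7, -37]
SWAP     → [-37, 7]
ADD      → [-30]
PUSH -2  → [-30, -2]
POP      → [-30]
DUP      → [-30, -30]
OVER     → [-30, -30, -30]
MUL      → [-30, 900]

[-30, 900]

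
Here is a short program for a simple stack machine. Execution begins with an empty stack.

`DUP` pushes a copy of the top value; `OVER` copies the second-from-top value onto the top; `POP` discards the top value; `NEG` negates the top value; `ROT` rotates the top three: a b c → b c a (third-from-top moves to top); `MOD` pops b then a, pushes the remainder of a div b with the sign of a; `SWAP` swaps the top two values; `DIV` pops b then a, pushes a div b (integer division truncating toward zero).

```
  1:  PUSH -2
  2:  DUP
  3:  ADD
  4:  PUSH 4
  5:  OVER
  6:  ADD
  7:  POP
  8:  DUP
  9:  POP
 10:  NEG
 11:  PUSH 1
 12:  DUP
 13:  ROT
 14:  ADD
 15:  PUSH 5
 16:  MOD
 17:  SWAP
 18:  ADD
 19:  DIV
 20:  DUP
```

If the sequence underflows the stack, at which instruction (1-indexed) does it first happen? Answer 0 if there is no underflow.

PUSH -2  -2
DUP      -2 -2
ADD      -4
PUSH 4   -4 4
OVER     -4 4 -4
ADD      -4 0
POP      -4
DUP      -4 -4
POP      -4
NEG      4
PUSH 1   4 1
DUP      4 1 1
ROT      1 1 4
ADD      1 5
PUSH 5   1 5 5
MOD      1 0
SWAP     0 1
ADD      1
DIV  — needs 2 operands, stack has 1 → underflow

19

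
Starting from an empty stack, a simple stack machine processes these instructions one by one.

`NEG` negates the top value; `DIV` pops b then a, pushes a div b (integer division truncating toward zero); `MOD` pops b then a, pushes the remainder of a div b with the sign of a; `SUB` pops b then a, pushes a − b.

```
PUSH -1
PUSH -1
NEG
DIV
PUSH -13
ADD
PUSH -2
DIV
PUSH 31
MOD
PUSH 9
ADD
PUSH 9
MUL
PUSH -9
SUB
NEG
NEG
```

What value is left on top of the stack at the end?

PUSH -1   -1
PUSH -1   -1 -1
NEG       -1 1
DIV       -1
PUSH -13  -1 -13
ADD       -14
PUSH -2   -14 -2
DIV       7
PUSH 31   7 31
MOD       7
PUSH 9    7 9
ADD       16
PUSH 9    16 9
MUL       144
PUSH -9   144 -9
SUB       153
NEG       -153
NEG       153

153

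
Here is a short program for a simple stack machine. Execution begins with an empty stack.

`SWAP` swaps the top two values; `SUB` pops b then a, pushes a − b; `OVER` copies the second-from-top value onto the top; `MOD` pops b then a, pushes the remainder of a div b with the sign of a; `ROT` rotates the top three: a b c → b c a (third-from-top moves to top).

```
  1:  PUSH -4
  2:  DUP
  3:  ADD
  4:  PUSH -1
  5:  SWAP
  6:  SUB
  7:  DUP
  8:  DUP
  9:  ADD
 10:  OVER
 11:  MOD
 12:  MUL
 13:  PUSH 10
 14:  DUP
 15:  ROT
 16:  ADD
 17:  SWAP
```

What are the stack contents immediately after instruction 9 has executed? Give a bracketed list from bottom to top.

PUSH -4 : [-4]
DUP     : [-4, -4]
ADD     : [-8]
PUSH -1 : [-8, -1]
SWAP    : [-1, -8]
SUB     : [7]
DUP     : [7, 7]
DUP     : [7, 7, 7]
ADD     : [7, 14]

[7, 14]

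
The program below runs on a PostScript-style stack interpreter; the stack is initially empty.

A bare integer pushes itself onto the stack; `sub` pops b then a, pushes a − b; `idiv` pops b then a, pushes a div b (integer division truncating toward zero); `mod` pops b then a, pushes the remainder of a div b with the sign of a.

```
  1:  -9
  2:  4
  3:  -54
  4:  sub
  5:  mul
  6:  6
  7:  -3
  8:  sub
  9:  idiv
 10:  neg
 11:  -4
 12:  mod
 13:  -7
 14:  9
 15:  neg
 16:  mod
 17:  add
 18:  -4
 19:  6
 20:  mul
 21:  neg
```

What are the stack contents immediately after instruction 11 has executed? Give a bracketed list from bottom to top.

[58, -4]

-9   -> -9
4    -> -9 4
-54  -> -9 4 -54
sub  -> -9 58
mul  -> -522
6    -> -522 6
-3   -> -522 6 -3
sub  -> -522 9
idiv -> -58
neg  -> 58
-4   -> 58 -4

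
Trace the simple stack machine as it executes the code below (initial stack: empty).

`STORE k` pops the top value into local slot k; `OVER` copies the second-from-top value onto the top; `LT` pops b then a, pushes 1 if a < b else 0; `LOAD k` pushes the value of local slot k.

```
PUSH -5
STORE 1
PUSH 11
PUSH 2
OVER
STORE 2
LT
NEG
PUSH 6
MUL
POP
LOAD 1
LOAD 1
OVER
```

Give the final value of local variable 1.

PUSH -5 → -5
STORE 1 → (empty)
PUSH 11 → 11
PUSH 2  → 11 2
OVER    → 11 2 11
STORE 2 → 11 2
LT      → 0
NEG     → 0
PUSH 6  → 0 6
MUL     → 0
POP     → (empty)
LOAD 1  → -5
LOAD 1  → -5 -5
OVER    → -5 -5 -5

-5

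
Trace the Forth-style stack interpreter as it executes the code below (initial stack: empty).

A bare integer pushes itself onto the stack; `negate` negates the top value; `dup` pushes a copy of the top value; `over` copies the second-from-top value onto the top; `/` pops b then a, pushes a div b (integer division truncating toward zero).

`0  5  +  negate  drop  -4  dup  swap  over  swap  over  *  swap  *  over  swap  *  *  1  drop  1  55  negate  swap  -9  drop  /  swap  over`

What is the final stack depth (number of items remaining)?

3

0       [0]
5       [0, 5]
+       [5]
negate  [-5]
drop    []
-4      [-4]
dup     [-4, -4]
swap    [-4, -4]
over    [-4, -4, -4]
swap    [-4, -4, -4]
over    [-4, -4, -4, -4]
*       [-4, -4, 16]
swap    [-4, 16, -4]
*       [-4, -64]
over    [-4, -64, -4]
swap    [-4, -4, -64]
*       [-4, 256]
*       [-1024]
1       [-1024, 1]
drop    [-1024]
1       [-1024, 1]
55      [-1024, 1, 55]
negate  [-1024, 1, -55]
swap    [-1024, -55, 1]
-9      [-1024, -55, 1, -9]
drop    [-1024, -55, 1]
/       [-1024, -55]
swap    [-55, -1024]
over    [-55, -1024, -55]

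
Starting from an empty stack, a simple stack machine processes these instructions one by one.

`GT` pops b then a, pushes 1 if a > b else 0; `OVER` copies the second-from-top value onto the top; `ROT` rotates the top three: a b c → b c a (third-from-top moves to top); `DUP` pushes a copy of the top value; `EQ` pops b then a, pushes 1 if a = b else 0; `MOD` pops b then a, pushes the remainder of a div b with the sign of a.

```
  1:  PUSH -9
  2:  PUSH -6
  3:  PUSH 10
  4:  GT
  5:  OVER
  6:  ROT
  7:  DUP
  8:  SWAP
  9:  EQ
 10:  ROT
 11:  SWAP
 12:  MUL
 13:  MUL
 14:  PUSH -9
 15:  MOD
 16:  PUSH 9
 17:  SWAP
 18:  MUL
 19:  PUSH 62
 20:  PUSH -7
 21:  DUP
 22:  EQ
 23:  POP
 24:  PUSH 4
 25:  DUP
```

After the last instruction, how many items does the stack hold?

PUSH -9 : -9
PUSH -6 : -9 -6
PUSH 10 : -9 -6 10
GT      : -9 0
OVER    : -9 0 -9
ROT     : 0 -9 -9
DUP     : 0 -9 -9 -9
SWAP    : 0 -9 -9 -9
EQ      : 0 -9 1
ROT     : -9 1 0
SWAP    : -9 0 1
MUL     : -9 0
MUL     : 0
PUSH -9 : 0 -9
MOD     : 0
PUSH 9  : 0 9
SWAP    : 9 0
MUL     : 0
PUSH 62 : 0 62
PUSH -7 : 0 62 -7
DUP     : 0 62 -7 -7
EQ      : 0 62 1
POP     : 0 62
PUSH 4  : 0 62 4
DUP     : 0 62 4 4

4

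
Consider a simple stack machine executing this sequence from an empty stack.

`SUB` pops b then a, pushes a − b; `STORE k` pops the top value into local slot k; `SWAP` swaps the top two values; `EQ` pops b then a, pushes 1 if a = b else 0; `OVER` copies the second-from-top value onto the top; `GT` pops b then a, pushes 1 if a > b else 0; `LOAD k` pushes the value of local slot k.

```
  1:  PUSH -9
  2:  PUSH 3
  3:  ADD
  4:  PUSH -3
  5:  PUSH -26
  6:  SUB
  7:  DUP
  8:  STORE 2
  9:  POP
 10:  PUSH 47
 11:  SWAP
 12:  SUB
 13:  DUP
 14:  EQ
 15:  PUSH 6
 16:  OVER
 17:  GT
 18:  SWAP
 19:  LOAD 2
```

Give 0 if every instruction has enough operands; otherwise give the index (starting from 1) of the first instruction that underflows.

PUSH -9  -> -9
PUSH 3   -> -9 3
ADD      -> -6
PUSH -3  -> -6 -3
PUSH -26 -> -6 -3 -26
SUB      -> -6 23
DUP      -> -6 23 23
STORE 2  -> -6 23
POP      -> -6
PUSH 47  -> -6 47
SWAP     -> 47 -6
SUB      -> 53
DUP      -> 53 53
EQ       -> 1
PUSH 6   -> 1 6
OVER     -> 1 6 1
GT       -> 1 1
SWAP     -> 1 1
LOAD 2   -> 1 1 23

0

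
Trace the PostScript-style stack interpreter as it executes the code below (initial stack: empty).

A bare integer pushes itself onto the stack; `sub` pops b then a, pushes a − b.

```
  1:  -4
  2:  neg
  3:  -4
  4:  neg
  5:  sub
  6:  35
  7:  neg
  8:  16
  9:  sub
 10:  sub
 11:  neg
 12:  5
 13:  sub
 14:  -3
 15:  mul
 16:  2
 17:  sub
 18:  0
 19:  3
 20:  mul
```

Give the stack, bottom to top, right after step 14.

[-56, -3]

-4   [-4]
neg  [4]
-4   [4, -4]
neg  [4, 4]
sub  [0]
35   [0, 35]
neg  [0, -35]
16   [0, -35, 16]
sub  [0, -51]
sub  [51]
neg  [-51]
5    [-51, 5]
sub  [-56]
-3   [-56, -3]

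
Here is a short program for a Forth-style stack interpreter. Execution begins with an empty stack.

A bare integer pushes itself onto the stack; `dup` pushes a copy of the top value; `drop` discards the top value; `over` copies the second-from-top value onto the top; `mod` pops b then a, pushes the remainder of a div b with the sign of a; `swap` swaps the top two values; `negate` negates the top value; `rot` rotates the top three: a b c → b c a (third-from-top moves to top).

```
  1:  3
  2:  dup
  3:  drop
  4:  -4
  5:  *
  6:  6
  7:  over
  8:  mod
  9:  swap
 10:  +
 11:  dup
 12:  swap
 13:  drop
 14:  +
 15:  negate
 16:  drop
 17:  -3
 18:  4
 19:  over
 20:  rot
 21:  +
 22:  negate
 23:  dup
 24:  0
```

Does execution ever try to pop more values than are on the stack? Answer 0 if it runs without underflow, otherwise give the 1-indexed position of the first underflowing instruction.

14

3    -> [3]
dup  -> [3, 3]
drop -> [3]
-4   -> [3, -4]
*    -> [-12]
6    -> [-12, 6]
over -> [-12, 6, -12]
mod  -> [-12, 6]
swap -> [6, -12]
+    -> [-6]
dup  -> [-6, -6]
swap -> [-6, -6]
drop -> [-6]
+  — needs 2 operands, stack has 1 → underflow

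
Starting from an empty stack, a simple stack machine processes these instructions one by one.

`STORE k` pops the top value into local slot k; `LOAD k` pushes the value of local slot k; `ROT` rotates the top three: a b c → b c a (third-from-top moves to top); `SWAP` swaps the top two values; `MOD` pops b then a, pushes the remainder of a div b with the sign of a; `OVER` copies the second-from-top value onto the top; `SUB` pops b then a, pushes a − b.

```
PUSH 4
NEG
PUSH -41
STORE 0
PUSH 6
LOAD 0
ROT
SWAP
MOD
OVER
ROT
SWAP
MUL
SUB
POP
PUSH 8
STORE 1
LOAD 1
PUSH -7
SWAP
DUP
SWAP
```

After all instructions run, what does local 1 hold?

8

PUSH 4   -> 4
NEG      -> -4
PUSH -41 -> -4 -41
STORE 0  -> -4
PUSH 6   -> -4 6
LOAD 0   -> -4 6 -41
ROT      -> 6 -41 -4
SWAP     -> 6 -4 -41
MOD      -> 6 -4
OVER     -> 6 -4 6
ROT      -> -4 6 6
SWAP     -> -4 6 6
MUL      -> -4 36
SUB      -> -40
POP      -> (empty)
PUSH 8   -> 8
STORE 1  -> (empty)
LOAD 1   -> 8
PUSH -7  -> 8 -7
SWAP     -> -7 8
DUP      -> -7 8 8
SWAP     -> -7 8 8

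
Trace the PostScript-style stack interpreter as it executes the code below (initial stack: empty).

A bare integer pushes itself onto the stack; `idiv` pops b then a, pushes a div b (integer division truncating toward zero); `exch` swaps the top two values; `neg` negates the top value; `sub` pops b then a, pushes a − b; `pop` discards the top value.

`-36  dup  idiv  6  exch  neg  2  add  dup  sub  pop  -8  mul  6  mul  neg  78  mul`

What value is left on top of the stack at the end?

22464

-36  : [-36]
dup  : [-36, -36]
idiv : [1]
6    : [1, 6]
exch : [6, 1]
neg  : [6, -1]
2    : [6, -1, 2]
add  : [6, 1]
dup  : [6, 1, 1]
sub  : [6, 0]
pop  : [6]
-8   : [6, -8]
mul  : [-48]
6    : [-48, 6]
mul  : [-288]
neg  : [288]
78   : [288, 78]
mul  : [22464]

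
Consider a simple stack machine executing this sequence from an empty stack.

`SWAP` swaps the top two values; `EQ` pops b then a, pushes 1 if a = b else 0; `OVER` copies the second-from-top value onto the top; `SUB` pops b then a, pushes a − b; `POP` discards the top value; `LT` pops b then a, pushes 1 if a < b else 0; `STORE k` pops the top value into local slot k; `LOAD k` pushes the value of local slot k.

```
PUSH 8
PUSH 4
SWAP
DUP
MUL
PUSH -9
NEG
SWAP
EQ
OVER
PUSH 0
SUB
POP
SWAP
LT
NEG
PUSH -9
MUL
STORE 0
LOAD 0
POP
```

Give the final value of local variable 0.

PUSH 8  -> [8]
PUSH 4  -> [8, 4]
SWAP    -> [4, 8]
DUP     -> [4, 8, 8]
MUL     -> [4, 64]
PUSH -9 -> [4, 64, -9]
NEG     -> [4, 64, 9]
SWAP    -> [4, 9, 64]
EQ      -> [4, 0]
OVER    -> [4, 0, 4]
PUSH 0  -> [4, 0, 4, 0]
SUB     -> [4, 0, 4]
POP     -> [4, 0]
SWAP    -> [0, 4]
LT      -> [1]
NEG     -> [-1]
PUSH -9 -> [-1, -9]
MUL     -> [9]
STORE 0 -> []
LOAD 0  -> [9]
POP     -> []

9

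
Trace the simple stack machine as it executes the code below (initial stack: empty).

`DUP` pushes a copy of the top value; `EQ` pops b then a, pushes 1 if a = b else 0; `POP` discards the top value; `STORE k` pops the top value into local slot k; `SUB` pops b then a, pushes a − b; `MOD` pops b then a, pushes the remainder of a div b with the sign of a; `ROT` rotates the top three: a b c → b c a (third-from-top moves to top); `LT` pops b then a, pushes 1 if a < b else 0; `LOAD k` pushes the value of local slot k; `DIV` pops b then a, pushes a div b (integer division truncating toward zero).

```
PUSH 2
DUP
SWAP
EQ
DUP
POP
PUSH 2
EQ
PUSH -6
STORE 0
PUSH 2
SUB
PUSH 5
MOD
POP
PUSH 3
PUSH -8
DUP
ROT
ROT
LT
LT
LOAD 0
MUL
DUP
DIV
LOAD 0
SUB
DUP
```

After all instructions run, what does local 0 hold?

-6

PUSH 2  → [2]
DUP     → [2, 2]
SWAP    → [2, 2]
EQ      → [1]
DUP     → [1, 1]
POP     → [1]
PUSH 2  → [1, 2]
EQ      → [0]
PUSH -6 → [0, -6]
STORE 0 → [0]
PUSH 2  → [0, 2]
SUB     → [-2]
PUSH 5  → [-2, 5]
MOD     → [-2]
POP     → []
PUSH 3  → [3]
PUSH -8 → [3, -8]
DUP     → [3, -8, -8]
ROT     → [-8, -8, 3]
ROT     → [-8, 3, -8]
LT      → [-8, 0]
LT      → [1]
LOAD 0  → [1, -6]
MUL     → [-6]
DUP     → [-6, -6]
DIV     → [1]
LOAD 0  → [1, -6]
SUB     → [7]
DUP     → [7, 7]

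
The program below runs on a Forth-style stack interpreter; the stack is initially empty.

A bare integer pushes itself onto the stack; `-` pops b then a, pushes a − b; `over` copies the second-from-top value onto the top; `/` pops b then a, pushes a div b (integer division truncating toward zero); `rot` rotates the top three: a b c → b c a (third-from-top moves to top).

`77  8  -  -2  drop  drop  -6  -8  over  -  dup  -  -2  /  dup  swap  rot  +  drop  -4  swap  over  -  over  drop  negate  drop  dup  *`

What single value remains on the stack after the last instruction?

16

77     : [77]
8      : [77, 8]
-      : [69]
-2     : [69, -2]
drop   : [69]
drop   : []
-6     : [-6]
-8     : [-6, -8]
over   : [-6, -8, -6]
-      : [-6, -2]
dup    : [-6, -2, -2]
-      : [-6, 0]
-2     : [-6, 0, -2]
/      : [-6, 0]
dup    : [-6, 0, 0]
swap   : [-6, 0, 0]
rot    : [0, 0, -6]
+      : [0, -6]
drop   : [0]
-4     : [0, -4]
swap   : [-4, 0]
over   : [-4, 0, -4]
-      : [-4, 4]
over   : [-4, 4, -4]
drop   : [-4, 4]
negate : [-4, -4]
drop   : [-4]
dup    : [-4, -4]
*      : [16]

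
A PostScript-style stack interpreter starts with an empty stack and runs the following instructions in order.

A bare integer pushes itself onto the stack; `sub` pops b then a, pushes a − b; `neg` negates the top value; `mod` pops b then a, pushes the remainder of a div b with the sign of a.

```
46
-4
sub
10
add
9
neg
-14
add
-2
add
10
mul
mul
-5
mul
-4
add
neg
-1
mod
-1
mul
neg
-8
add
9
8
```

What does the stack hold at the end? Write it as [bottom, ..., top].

[-8, 9, 8]

46  : 46
-4  : 46 -4
sub : 50
10  : 50 10
add : 60
9   : 60 9
neg : 60 -9
-14 : 60 -9 -14
add : 60 -23
-2  : 60 -23 -2
add : 60 -25
10  : 60 -25 10
mul : 60 -250
mul : -15000
-5  : -15000 -5
mul : 75000
-4  : 75000 -4
add : 74996
neg : -74996
-1  : -74996 -1
mod : 0
-1  : 0 -1
mul : 0
neg : 0
-8  : 0 -8
add : -8
9   : -8 9
8   : -8 9 8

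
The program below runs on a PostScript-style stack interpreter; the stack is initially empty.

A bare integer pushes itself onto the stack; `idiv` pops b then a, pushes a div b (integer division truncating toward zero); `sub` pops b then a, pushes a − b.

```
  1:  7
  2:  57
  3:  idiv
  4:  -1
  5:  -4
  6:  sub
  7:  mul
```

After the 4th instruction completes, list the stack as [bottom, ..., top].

[0, -1]

7    : [7]
57   : [7, 57]
idiv : [0]
-1   : [0, -1]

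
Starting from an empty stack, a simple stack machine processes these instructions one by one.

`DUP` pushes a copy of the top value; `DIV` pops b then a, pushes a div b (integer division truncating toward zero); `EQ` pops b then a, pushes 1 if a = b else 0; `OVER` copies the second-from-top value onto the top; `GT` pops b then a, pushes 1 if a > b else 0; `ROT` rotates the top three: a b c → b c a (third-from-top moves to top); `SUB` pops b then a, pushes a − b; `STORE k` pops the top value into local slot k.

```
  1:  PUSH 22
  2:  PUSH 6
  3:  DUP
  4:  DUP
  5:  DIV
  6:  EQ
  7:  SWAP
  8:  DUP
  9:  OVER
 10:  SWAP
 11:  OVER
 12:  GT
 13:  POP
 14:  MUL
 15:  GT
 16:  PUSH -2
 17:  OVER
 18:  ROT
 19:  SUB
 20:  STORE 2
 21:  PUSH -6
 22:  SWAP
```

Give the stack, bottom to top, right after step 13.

PUSH 22 : [22]
PUSH 6  : [22, 6]
DUP     : [22, 6, 6]
DUP     : [22, 6, 6, 6]
DIV     : [22, 6, 1]
EQ      : [22, 0]
SWAP    : [0, 22]
DUP     : [0, 22, 22]
OVER    : [0, 22, 22, 22]
SWAP    : [0, 22, 22, 22]
OVER    : [0, 22, 22, 22, 22]
GT      : [0, 22, 22, 0]
POP     : [0, 22, 22]

[0, 22, 22]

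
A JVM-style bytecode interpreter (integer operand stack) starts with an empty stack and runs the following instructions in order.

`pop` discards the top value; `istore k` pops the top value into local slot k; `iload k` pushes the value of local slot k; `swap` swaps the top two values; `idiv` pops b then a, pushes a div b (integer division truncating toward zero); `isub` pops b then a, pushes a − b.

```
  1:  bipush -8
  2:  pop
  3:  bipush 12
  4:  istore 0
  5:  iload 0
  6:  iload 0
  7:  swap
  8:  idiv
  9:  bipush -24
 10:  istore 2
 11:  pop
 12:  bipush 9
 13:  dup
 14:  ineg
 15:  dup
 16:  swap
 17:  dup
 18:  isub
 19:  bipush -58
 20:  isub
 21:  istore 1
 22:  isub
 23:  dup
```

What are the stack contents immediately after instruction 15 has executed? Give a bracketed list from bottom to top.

bipush -8  → [-8]
pop        → []
bipush 12  → [12]
istore 0   → []
iload 0    → [12]
iload 0    → [12, 12]
swap       → [12, 12]
idiv       → [1]
bipush -24 → [1, -24]
istore 2   → [1]
pop        → []
bipush 9   → [9]
dup        → [9, 9]
ineg       → [9, -9]
dup        → [9, -9, -9]

[9, -9, -9]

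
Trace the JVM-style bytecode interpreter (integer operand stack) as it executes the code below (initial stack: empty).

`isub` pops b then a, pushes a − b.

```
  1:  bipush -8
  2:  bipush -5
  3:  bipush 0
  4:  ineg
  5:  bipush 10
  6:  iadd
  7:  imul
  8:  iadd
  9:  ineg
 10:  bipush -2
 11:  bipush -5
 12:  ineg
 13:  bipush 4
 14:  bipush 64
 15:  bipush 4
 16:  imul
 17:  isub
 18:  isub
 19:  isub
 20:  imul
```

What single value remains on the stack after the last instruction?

-15022

bipush -8  [-8]
bipush -5  [-8, -5]
bipush 0   [-8, -5, 0]
ineg       [-8, -5, 0]
bipush 10  [-8, -5, 0, 10]
iadd       [-8, -5, 10]
imul       [-8, -50]
iadd       [-58]
ineg       [58]
bipush -2  [58, -2]
bipush -5  [58, -2, -5]
ineg       [58, -2, 5]
bipush 4   [58, -2, 5, 4]
bipush 64  [58, -2, 5, 4, 64]
bipush 4   [58, -2, 5, 4, 64, 4]
imul       [58, -2, 5, 4, 256]
isub       [58, -2, 5, -252]
isub       [58, -2, 257]
isub       [58, -259]
imul       [-15022]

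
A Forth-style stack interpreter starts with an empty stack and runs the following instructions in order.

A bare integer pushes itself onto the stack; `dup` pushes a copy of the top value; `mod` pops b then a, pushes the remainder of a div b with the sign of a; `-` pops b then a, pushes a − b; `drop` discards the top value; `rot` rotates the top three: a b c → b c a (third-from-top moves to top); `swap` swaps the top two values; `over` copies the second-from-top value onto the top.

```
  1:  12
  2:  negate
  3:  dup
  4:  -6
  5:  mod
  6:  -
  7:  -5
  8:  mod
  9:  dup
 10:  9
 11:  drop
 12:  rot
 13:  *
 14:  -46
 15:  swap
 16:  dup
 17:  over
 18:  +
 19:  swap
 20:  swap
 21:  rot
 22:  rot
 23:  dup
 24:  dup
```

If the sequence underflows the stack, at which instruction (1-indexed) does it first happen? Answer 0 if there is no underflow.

12

12     : [12]
negate : [-12]
dup    : [-12, -12]
-6     : [-12, -12, -6]
mod    : [-12, 0]
-      : [-12]
-5     : [-12, -5]
mod    : [-2]
dup    : [-2, -2]
9      : [-2, -2, 9]
drop   : [-2, -2]
rot  — needs 3 operands, stack has 2 → underflow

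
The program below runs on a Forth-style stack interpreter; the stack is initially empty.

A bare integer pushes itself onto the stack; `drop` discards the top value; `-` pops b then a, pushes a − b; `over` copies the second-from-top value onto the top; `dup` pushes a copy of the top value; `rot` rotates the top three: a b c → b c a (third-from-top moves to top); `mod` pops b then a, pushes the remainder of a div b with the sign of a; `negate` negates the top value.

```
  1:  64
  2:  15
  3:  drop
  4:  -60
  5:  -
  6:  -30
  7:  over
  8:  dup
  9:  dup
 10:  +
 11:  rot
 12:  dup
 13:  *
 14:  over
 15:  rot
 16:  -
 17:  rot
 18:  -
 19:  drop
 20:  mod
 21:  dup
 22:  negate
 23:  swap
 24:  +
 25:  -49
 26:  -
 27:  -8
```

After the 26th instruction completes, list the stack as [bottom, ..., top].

64     : [64]
15     : [64, 15]
drop   : [64]
-60    : [64, -60]
-      : [124]
-30    : [124, -30]
over   : [124, -30, 124]
dup    : [124, -30, 124, 124]
dup    : [124, -30, 124, 124, 124]
+      : [124, -30, 124, 248]
rot    : [124, 124, 248, -30]
dup    : [124, 124, 248, -30, -30]
*      : [124, 124, 248, 900]
over   : [124, 124, 248, 900, 248]
rot    : [124, 124, 900, 248, 248]
-      : [124, 124, 900, 0]
rot    : [124, 900, 0, 124]
-      : [124, 900, -124]
drop   : [124, 900]
mod    : [124]
dup    : [124, 124]
negate : [124, -124]
swap   : [-124, 124]
+      : [0]
-49    : [0, -49]
-      : [49]

[49]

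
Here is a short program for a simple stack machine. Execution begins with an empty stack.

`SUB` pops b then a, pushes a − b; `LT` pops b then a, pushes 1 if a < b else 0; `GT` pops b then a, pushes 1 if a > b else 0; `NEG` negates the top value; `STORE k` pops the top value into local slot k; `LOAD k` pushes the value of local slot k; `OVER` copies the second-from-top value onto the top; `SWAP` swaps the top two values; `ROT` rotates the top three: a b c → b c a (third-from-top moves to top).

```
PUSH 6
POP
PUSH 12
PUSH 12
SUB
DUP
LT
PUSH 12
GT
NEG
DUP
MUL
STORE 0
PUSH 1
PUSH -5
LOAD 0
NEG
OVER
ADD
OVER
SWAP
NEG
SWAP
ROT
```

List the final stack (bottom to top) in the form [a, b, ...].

PUSH 6  → [6]
POP     → []
PUSH 12 → [12]
PUSH 12 → [12, 12]
SUB     → [0]
DUP     → [0, 0]
LT      → [0]
PUSH 12 → [0, 12]
GT      → [0]
NEG     → [0]
DUP     → [0, 0]
MUL     → [0]
STORE 0 → []
PUSH 1  → [1]
PUSH -5 → [1, -5]
LOAD 0  → [1, -5, 0]
NEG     → [1, -5, 0]
OVER    → [1, -5, 0, -5]
ADD     → [1, -5, -5]
OVER    → [1, -5, -5, -5]
SWAP    → [1, -5, -5, -5]
NEG     → [1, -5, -5, 5]
SWAP    → [1, -5, 5, -5]
ROT     → [1, 5, -5, -5]

[1, 5, -5, -5]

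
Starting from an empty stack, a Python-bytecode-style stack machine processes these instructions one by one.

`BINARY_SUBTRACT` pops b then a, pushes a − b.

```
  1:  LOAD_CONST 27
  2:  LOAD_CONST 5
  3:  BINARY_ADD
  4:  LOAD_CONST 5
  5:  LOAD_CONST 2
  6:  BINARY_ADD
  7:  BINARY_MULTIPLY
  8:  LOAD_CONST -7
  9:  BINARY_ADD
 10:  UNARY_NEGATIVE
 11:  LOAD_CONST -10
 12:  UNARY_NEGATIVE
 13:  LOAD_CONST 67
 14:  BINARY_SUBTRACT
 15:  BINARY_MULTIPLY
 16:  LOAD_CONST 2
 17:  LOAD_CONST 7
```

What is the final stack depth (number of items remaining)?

LOAD_CONST 27   → [27]
LOAD_CONST 5    → [27, 5]
BINARY_ADD      → [32]
LOAD_CONST 5    → [32, 5]
LOAD_CONST 2    → [32, 5, 2]
BINARY_ADD      → [32, 7]
BINARY_MULTIPLY → [224]
LOAD_CONST -7   → [224, -7]
BINARY_ADD      → [217]
UNARY_NEGATIVE  → [-217]
LOAD_CONST -10  → [-217, -10]
UNARY_NEGATIVE  → [-217, 10]
LOAD_CONST 67   → [-217, 10, 67]
BINARY_SUBTRACT → [-217, -57]
BINARY_MULTIPLY → [12369]
LOAD_CONST 2    → [12369, 2]
LOAD_CONST 7    → [12369, 2, 7]

3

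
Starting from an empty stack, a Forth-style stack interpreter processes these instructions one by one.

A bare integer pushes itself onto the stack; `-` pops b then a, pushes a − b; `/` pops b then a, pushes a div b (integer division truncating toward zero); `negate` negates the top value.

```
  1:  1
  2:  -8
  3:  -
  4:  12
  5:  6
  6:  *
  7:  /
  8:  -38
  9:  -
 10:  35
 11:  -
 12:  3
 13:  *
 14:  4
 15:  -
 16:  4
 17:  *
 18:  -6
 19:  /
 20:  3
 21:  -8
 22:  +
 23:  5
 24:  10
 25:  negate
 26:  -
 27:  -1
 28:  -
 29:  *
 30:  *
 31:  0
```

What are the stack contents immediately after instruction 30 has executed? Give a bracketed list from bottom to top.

1      → [1]
-8     → [1, -8]
-      → [9]
12     → [9, 12]
6      → [9, 12, 6]
*      → [9, 72]
/      → [0]
-38    → [0, -38]
-      → [38]
35     → [38, 35]
-      → [3]
3      → [3, 3]
*      → [9]
4      → [9, 4]
-      → [5]
4      → [5, 4]
*      → [20]
-6     → [20, -6]
/      → [-3]
3      → [-3, 3]
-8     → [-3, 3, -8]
+      → [-3, -5]
5      → [-3, -5, 5]
10     → [-3, -5, 5, 10]
negate → [-3, -5, 5, -10]
-      → [-3, -5, 15]
-1     → [-3, -5, 15, -1]
-      → [-3, -5, 16]
*      → [-3, -80]
*      → [240]

[240]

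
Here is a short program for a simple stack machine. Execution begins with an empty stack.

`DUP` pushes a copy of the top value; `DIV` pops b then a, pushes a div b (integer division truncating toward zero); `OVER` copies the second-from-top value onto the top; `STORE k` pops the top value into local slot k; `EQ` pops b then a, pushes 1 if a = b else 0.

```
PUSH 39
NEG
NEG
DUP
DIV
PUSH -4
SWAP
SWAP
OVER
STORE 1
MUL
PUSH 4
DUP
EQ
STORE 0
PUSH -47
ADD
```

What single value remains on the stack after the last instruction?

-51

PUSH 39  → [39]
NEG      → [-39]
NEG      → [39]
DUP      → [39, 39]
DIV      → [1]
PUSH -4  → [1, -4]
SWAP     → [-4, 1]
SWAP     → [1, -4]
OVER     → [1, -4, 1]
STORE 1  → [1, -4]
MUL      → [-4]
PUSH 4   → [-4, 4]
DUP      → [-4, 4, 4]
EQ       → [-4, 1]
STORE 0  → [-4]
PUSH -47 → [-4, -47]
ADD      → [-51]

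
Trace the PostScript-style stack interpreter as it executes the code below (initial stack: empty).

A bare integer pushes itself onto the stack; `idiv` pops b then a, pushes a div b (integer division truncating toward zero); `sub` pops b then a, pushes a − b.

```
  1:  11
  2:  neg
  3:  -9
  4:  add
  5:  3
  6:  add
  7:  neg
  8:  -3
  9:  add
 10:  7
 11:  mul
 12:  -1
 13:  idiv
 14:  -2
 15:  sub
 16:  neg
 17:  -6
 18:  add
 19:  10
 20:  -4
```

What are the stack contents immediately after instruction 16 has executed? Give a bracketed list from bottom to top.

[96]

11   -> [11]
neg  -> [-11]
-9   -> [-11, -9]
add  -> [-20]
3    -> [-20, 3]
add  -> [-17]
neg  -> [17]
-3   -> [17, -3]
add  -> [14]
7    -> [14, 7]
mul  -> [98]
-1   -> [98, -1]
idiv -> [-98]
-2   -> [-98, -2]
sub  -> [-96]
neg  -> [96]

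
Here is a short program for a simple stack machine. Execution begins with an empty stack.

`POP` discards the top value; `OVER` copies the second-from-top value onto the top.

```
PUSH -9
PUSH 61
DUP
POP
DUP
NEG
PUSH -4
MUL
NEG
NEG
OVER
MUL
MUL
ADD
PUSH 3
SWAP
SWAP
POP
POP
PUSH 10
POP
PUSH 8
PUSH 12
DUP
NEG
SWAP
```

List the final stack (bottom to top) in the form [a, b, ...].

[8, -12, 12]

PUSH -9 -> -9
PUSH 61 -> -9 61
DUP     -> -9 61 61
POP     -> -9 61
DUP     -> -9 61 61
NEG     -> -9 61 -61
PUSH -4 -> -9 61 -61 -4
MUL     -> -9 61 244
NEG     -> -9 61 -244
NEG     -> -9 61 244
OVER    -> -9 61 244 61
MUL     -> -9 61 14884
MUL     -> -9 907924
ADD     -> 907915
PUSH 3  -> 907915 3
SWAP    -> 3 907915
SWAP    -> 907915 3
POP     -> 907915
POP     -> (empty)
PUSH 10 -> 10
POP     -> (empty)
PUSH 8  -> 8
PUSH 12 -> 8 12
DUP     -> 8 12 12
NEG     -> 8 12 -12
SWAP    -> 8 -12 12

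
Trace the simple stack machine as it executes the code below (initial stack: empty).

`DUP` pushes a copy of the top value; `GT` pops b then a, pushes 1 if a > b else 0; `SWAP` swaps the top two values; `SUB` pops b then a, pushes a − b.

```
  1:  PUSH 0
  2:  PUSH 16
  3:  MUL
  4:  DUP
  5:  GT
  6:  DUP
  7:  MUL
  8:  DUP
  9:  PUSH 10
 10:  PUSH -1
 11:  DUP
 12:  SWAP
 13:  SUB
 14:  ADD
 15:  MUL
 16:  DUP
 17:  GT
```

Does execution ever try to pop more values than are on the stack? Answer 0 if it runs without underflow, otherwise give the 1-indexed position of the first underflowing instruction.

0

PUSH 0  -> 0
PUSH 16 -> 0 16
MUL     -> 0
DUP     -> 0 0
GT      -> 0
DUP     -> 0 0
MUL     -> 0
DUP     -> 0 0
PUSH 10 -> 0 0 10
PUSH -1 -> 0 0 10 -1
DUP     -> 0 0 10 -1 -1
SWAP    -> 0 0 10 -1 -1
SUB     -> 0 0 10 0
ADD     -> 0 0 10
MUL     -> 0 0
DUP     -> 0 0 0
GT      -> 0 0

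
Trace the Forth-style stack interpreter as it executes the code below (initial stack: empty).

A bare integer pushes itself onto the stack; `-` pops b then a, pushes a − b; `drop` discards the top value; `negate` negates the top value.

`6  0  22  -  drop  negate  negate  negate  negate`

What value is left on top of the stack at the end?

6

6      -> [6]
0      -> [6, 0]
22     -> [6, 0, 22]
-      -> [6, -22]
drop   -> [6]
negate -> [-6]
negate -> [6]
negate -> [-6]
negate -> [6]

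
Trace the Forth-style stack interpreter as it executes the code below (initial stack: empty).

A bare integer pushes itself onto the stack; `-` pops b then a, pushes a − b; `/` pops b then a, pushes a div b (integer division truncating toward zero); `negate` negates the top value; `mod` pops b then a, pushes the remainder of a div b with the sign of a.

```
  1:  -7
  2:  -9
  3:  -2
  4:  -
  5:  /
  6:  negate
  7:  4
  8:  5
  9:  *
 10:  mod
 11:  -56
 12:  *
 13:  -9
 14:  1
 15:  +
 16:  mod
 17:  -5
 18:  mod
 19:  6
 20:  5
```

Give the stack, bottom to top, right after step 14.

-7      -7
-9      -7 -9
-2      -7 -9 -2
-       -7 -7
/       1
negate  -1
4       -1 4
5       -1 4 5
*       -1 20
mod     -1
-56     -1 -56
*       56
-9      56 -9
1       56 -9 1

[56, -9, 1]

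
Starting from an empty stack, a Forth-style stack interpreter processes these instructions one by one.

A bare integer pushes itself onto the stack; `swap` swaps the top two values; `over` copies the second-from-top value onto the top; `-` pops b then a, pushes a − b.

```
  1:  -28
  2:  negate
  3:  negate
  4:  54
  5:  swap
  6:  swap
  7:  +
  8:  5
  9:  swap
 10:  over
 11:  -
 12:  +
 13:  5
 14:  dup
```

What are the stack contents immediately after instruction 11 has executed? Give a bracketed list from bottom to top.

[5, 21]

-28    → -28
negate → 28
negate → -28
54     → -28 54
swap   → 54 -28
swap   → -28 54
+      → 26
5      → 26 5
swap   → 5 26
over   → 5 26 5
-      → 5 21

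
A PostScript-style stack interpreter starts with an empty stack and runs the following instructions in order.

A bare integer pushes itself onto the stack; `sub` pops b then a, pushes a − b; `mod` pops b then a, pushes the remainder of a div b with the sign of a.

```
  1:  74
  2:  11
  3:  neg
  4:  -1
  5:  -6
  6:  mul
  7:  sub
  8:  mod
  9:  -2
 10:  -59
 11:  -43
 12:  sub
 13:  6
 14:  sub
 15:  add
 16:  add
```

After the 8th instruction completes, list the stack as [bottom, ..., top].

74  → [74]
11  → [74, 11]
neg → [74, -11]
-1  → [74, -11, -1]
-6  → [74, -11, -1, -6]
mul → [74, -11, 6]
sub → [74, -17]
mod → [6]

[6]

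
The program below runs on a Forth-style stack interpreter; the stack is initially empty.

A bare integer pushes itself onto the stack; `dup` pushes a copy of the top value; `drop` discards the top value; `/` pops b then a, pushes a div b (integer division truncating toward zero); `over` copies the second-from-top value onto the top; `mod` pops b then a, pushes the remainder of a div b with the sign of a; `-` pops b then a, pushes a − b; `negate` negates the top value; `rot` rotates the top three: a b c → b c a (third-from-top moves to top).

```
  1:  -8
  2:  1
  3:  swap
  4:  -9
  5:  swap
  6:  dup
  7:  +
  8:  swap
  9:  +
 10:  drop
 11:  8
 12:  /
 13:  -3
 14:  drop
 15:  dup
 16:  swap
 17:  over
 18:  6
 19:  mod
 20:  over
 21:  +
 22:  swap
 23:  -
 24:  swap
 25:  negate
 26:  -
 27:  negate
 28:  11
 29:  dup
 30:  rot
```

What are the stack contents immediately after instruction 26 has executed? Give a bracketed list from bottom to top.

[0]

-8     -> -8
1      -> -8 1
swap   -> 1 -8
-9     -> 1 -8 -9
swap   -> 1 -9 -8
dup    -> 1 -9 -8 -8
+      -> 1 -9 -16
swap   -> 1 -16 -9
+      -> 1 -25
drop   -> 1
8      -> 1 8
/      -> 0
-3     -> 0 -3
drop   -> 0
dup    -> 0 0
swap   -> 0 0
over   -> 0 0 0
6      -> 0 0 0 6
mod    -> 0 0 0
over   -> 0 0 0 0
+      -> 0 0 0
swap   -> 0 0 0
-      -> 0 0
swap   -> 0 0
negate -> 0 0
-      -> 0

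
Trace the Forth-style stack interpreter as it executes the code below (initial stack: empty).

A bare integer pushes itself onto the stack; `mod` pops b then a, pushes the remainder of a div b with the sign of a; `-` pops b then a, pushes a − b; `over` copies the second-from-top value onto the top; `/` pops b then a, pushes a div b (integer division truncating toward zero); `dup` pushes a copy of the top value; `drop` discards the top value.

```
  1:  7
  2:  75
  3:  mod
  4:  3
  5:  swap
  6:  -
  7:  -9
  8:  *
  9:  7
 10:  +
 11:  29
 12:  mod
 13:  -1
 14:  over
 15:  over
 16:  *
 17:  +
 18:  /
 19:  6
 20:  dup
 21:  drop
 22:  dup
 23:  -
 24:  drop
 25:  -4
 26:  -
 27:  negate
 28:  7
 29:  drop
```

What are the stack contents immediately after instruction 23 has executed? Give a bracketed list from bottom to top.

[0, 0]

7    → 7
75   → 7 75
mod  → 7
3    → 7 3
swap → 3 7
-    → -4
-9   → -4 -9
*    → 36
7    → 36 7
+    → 43
29   → 43 29
mod  → 14
-1   → 14 -1
over → 14 -1 14
over → 14 -1 14 -1
*    → 14 -1 -14
+    → 14 -15
/    → 0
6    → 0 6
dup  → 0 6 6
drop → 0 6
dup  → 0 6 6
-    → 0 0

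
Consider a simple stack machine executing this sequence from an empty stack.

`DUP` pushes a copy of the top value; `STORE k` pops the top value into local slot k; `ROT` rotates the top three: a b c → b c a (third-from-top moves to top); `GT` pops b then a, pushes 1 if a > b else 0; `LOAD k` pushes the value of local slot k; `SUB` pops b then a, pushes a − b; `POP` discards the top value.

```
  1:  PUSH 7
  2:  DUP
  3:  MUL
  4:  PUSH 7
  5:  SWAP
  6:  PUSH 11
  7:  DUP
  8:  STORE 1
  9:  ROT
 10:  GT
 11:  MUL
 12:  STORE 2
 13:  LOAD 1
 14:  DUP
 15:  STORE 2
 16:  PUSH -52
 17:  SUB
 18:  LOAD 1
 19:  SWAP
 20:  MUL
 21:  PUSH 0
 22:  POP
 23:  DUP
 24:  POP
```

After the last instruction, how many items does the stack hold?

PUSH 7   : 7
DUP      : 7 7
MUL      : 49
PUSH 7   : 49 7
SWAP     : 7 49
PUSH 11  : 7 49 11
DUP      : 7 49 11 11
STORE 1  : 7 49 11
ROT      : 49 11 7
GT       : 49 1
MUL      : 49
STORE 2  : (empty)
LOAD 1   : 11
DUP      : 11 11
STORE 2  : 11
PUSH -52 : 11 -52
SUB      : 63
LOAD 1   : 63 11
SWAP     : 11 63
MUL      : 693
PUSH 0   : 693 0
POP      : 693
DUP      : 693 693
POP      : 693

1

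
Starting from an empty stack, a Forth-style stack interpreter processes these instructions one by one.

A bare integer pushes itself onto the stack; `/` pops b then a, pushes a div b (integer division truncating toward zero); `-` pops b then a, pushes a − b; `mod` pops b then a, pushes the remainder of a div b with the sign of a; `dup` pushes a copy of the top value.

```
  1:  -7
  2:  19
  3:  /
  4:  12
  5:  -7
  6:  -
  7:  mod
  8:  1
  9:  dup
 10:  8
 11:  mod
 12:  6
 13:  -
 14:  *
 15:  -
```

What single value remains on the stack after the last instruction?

5

-7  → [-7]
19  → [-7, 19]
/   → [0]
12  → [0, 12]
-7  → [0, 12, -7]
-   → [0, 19]
mod → [0]
1   → [0, 1]
dup → [0, 1, 1]
8   → [0, 1, 1, 8]
mod → [0, 1, 1]
6   → [0, 1, 1, 6]
-   → [0, 1, -5]
*   → [0, -5]
-   → [5]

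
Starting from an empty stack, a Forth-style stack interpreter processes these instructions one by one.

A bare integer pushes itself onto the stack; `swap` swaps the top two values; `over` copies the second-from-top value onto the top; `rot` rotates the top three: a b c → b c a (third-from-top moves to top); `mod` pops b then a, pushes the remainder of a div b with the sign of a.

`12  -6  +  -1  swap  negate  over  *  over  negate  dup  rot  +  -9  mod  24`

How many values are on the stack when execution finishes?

4

12      [12]
-6      [12, -6]
+       [6]
-1      [6, -1]
swap    [-1, 6]
negate  [-1, -6]
over    [-1, -6, -1]
*       [-1, 6]
over    [-1, 6, -1]
negate  [-1, 6, 1]
dup     [-1, 6, 1, 1]
rot     [-1, 1, 1, 6]
+       [-1, 1, 7]
-9      [-1, 1, 7, -9]
mod     [-1, 1, 7]
24      [-1, 1, 7, 24]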